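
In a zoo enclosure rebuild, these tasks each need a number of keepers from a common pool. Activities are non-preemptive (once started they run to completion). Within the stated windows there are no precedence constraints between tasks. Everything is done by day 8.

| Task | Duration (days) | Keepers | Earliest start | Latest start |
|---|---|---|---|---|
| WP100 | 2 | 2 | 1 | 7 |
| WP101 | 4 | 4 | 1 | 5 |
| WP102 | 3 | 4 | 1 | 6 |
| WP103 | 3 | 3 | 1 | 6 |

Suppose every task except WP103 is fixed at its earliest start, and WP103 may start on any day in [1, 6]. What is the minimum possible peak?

10

WP103@1: d1:13  d2:13  d3:11  d4:4  d5:0  d6:0  d7:0  d8:0 → peak 13
WP103@2: d1:10  d2:13  d3:11  d4:7  d5:0  d6:0  d7:0  d8:0 → peak 13
WP103@3: d1:10  d2:10  d3:11  d4:7  d5:3  d6:0  d7:0  d8:0 → peak 11
WP103@4: d1:10  d2:10  d3:8  d4:7  d5:3  d6:3  d7:0  d8:0 → peak 10
WP103@5: d1:10  d2:10  d3:8  d4:4  d5:3  d6:3  d7:3  d8:0 → peak 10
WP103@6: d1:10  d2:10  d3:8  d4:4  d5:0  d6:3  d7:3  d8:3 → peak 10
Best is WP103@4, peak 10.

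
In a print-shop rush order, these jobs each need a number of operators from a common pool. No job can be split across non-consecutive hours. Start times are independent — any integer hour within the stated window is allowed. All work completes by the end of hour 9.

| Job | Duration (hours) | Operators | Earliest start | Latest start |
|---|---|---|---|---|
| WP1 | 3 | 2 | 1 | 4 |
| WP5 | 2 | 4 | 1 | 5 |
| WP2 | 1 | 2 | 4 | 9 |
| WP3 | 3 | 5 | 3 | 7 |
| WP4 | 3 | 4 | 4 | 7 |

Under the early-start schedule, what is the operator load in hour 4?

11

At early start, hour 4 has: WP2, WP3, WP4.
Demand: 2 + 5 + 4 = 11.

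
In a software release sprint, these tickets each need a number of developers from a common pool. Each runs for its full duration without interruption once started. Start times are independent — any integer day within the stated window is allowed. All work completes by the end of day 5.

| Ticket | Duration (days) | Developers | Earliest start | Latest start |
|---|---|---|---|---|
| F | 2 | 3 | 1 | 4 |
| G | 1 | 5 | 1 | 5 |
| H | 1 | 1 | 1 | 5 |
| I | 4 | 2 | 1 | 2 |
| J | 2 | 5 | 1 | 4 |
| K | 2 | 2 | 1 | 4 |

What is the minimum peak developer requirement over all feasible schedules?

7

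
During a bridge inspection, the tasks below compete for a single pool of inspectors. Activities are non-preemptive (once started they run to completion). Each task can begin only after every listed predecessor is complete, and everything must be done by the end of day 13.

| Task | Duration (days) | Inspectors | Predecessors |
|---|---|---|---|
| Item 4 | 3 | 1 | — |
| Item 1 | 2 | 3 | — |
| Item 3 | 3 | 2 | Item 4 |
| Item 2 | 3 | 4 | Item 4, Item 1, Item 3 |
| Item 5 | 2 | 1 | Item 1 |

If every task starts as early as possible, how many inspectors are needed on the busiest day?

Early-start schedule: Item 4@1, Item 1@1, Item 3@4, Item 2@7, Item 5@3.
Load per day: day 1: 4, day 2: 4, day 3: 2, day 4: 3, day 5: 2, day 6: 2, day 7: 4, day 8: 4, day 9: 4, day 10: 0, day 11: 0, day 12: 0, day 13: 0.
Peak is 4.

4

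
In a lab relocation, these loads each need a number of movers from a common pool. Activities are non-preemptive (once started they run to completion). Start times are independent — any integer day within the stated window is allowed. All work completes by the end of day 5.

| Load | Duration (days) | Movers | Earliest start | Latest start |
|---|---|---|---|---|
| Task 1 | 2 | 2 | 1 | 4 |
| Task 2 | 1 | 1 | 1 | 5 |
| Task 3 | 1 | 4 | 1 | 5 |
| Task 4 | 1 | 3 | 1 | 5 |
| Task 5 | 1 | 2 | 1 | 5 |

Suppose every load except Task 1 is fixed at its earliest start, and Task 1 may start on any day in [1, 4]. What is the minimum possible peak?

Task 1@1: d1:12  d2:2  d3:0  d4:0  d5:0 → peak 12
Task 1@2: d1:10  d2:2  d3:2  d4:0  d5:0 → peak 10
Task 1@3: d1:10  d2:0  d3:2  d4:2  d5:0 → peak 10
Task 1@4: d1:10  d2:0  d3:0  d4:2  d5:2 → peak 10
Best is Task 1@2, peak 10.

10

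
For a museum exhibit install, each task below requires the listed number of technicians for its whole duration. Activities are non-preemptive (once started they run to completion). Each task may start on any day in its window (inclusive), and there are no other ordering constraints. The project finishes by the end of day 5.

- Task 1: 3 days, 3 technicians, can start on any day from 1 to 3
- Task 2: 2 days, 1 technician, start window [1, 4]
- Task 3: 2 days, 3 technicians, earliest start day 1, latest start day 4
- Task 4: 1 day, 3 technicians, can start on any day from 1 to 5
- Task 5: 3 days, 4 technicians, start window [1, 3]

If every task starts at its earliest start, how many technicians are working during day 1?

14

At early start, day 1 has: Task 1, Task 2, Task 3, Task 4, Task 5.
Demand: 3 + 1 + 3 + 3 + 4 = 14.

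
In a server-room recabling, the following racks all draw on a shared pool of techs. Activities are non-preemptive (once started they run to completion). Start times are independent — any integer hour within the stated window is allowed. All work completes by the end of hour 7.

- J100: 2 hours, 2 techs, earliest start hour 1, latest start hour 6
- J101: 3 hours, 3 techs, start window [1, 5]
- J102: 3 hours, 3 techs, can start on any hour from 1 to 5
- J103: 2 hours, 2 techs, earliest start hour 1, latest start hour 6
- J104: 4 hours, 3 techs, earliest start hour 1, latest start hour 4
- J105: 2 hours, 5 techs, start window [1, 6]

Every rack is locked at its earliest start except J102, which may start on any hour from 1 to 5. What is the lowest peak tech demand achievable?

J102@1: h1:18  h2:18  h3:9  h4:3  h5:0  h6:0  h7:0 → peak 18
J102@2: h1:15  h2:18  h3:9  h4:6  h5:0  h6:0  h7:0 → peak 18
J102@3: h1:15  h2:15  h3:9  h4:6  h5:3  h6:0  h7:0 → peak 15
J102@4: h1:15  h2:15  h3:6  h4:6  h5:3  h6:3  h7:0 → peak 15
J102@5: h1:15  h2:15  h3:6  h4:3  h5:3  h6:3  h7:3 → peak 15
Best is J102@3, peak 15.

15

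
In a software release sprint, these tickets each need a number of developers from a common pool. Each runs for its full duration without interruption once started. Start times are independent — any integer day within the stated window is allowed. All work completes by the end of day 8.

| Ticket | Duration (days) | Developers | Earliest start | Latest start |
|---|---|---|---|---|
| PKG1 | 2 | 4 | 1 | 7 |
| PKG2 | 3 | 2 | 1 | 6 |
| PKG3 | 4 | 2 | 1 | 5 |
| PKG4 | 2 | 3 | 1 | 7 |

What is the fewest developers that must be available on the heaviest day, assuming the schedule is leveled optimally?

4

Early-start (PKG1@1, PKG2@1, PKG3@1, PKG4@1) gives peak 11: d1:11  d2:11  d3:4  d4:2  d5:0  d6:0  d7:0  d8:0.
Shift PKG2→3, PKG3→3, PKG4→7.
Schedule PKG1@1, PKG2@3, PKG3@3, PKG4@7: d1:4  d2:4  d3:4  d4:4  d5:4  d6:2  d7:3  d8:3 — peak 4.
Total developer-days = 28 over 8 days ⇒ peak ≥ ⌈28/8⌉ = 4, so 4 is optimal.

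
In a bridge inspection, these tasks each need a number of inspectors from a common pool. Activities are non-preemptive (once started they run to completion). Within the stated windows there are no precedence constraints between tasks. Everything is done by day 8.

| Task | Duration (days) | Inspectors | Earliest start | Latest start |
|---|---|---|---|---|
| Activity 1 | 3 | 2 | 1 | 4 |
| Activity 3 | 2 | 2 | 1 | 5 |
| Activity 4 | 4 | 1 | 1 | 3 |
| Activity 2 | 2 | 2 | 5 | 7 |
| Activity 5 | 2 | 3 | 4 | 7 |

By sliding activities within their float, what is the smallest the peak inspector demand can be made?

4

Early-start (Activity 1@1, Activity 3@1, Activity 4@1, Activity 2@5, Activity 5@4) gives peak 5: d1:5  d2:5  d3:3  d4:4  d5:5  d6:2  d7:0  d8:0.
Shift Activity 4→3, Activity 5→7.
Schedule Activity 1@1, Activity 3@1, Activity 4@3, Activity 2@5, Activity 5@7: d1:4  d2:4  d3:3  d4:1  d5:3  d6:3  d7:3  d8:3 — peak 4.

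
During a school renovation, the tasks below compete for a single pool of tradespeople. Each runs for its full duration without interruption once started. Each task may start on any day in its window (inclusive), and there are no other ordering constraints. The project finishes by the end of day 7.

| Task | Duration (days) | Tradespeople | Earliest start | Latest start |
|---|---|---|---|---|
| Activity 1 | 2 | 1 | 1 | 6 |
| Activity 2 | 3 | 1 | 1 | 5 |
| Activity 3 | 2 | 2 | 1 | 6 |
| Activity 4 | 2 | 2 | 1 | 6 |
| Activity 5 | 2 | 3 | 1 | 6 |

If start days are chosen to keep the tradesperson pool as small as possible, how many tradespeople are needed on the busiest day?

3

Early-start (Activity 1@1, Activity 2@1, Activity 3@1, Activity 4@1, Activity 5@1) gives peak 9: d1:9  d2:9  d3:1  d4:0  d5:0  d6:0  d7:0.
Shift Activity 2→3, Activity 4→3, Activity 5→6.
Schedule Activity 1@1, Activity 2@3, Activity 3@1, Activity 4@3, Activity 5@6: d1:3  d2:3  d3:3  d4:3  d5:1  d6:3  d7:3 — peak 3.
Total tradesperson-days = 19 over 7 days ⇒ peak ≥ ⌈19/7⌉ = 3, so 3 is optimal.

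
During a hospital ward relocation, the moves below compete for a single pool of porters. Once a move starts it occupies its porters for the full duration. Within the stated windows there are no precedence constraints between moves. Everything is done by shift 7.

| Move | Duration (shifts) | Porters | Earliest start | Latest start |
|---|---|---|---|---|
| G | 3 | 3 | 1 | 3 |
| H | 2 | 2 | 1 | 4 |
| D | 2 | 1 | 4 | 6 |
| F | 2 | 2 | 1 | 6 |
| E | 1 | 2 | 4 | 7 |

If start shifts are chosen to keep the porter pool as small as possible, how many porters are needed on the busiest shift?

4

Early-start (G@1, H@1, D@4, F@1, E@4) gives peak 7: s1:7  s2:7  s3:3  s4:3  s5:1  s6:0  s7:0.
Shift H→4, F→6, E→6.
Schedule G@1, H@4, D@4, F@6, E@6: s1:3  s2:3  s3:3  s4:3  s5:3  s6:4  s7:2 — peak 4.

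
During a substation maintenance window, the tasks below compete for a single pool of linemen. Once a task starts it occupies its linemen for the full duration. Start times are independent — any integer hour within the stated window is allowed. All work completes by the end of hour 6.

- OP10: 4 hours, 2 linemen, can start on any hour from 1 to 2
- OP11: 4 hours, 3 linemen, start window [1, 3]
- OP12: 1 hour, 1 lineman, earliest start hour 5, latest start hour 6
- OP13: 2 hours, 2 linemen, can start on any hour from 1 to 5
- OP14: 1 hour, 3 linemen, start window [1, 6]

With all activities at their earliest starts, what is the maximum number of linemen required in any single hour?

Early-start schedule: OP10@1, OP11@1, OP12@5, OP13@1, OP14@1.
Load per hour: hour 1: 10, hour 2: 7, hour 3: 5, hour 4: 5, hour 5: 1, hour 6: 0.
Peak is 10.

10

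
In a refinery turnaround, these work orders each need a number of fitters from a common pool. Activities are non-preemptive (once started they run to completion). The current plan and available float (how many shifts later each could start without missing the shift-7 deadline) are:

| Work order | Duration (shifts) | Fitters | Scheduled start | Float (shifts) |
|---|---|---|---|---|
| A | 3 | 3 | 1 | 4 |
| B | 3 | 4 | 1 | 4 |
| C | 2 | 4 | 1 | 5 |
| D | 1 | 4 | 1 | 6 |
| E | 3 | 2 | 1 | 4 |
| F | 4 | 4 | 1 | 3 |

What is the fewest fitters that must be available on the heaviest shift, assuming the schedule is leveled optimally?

Early-start (A@1, B@1, C@1, D@1, E@1, F@1) gives peak 21: s1:21  s2:17  s3:13  s4:4  s5:0  s6:0  s7:0.
Shift C→4, D→6, F→4.
Schedule A@1, B@1, C@4, D@6, E@1, F@4: s1:9  s2:9  s3:9  s4:8  s5:8  s6:8  s7:4 — peak 9.

9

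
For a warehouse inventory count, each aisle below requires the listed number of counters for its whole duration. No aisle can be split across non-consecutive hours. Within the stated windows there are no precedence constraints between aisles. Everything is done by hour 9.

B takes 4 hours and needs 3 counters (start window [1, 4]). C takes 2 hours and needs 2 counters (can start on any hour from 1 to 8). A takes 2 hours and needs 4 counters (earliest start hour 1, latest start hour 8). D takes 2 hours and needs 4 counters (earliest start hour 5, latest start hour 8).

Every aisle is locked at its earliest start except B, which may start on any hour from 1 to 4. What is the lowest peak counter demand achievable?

B@1: h1:9  h2:9  h3:3  h4:3  h5:4  h6:4  h7:0  h8:0  h9:0 → peak 9
B@2: h1:6  h2:9  h3:3  h4:3  h5:7  h6:4  h7:0  h8:0  h9:0 → peak 9
B@3: h1:6  h2:6  h3:3  h4:3  h5:7  h6:7  h7:0  h8:0  h9:0 → peak 7
B@4: h1:6  h2:6  h3:0  h4:3  h5:7  h6:7  h7:3  h8:0  h9:0 → peak 7
Best is B@3, peak 7.

7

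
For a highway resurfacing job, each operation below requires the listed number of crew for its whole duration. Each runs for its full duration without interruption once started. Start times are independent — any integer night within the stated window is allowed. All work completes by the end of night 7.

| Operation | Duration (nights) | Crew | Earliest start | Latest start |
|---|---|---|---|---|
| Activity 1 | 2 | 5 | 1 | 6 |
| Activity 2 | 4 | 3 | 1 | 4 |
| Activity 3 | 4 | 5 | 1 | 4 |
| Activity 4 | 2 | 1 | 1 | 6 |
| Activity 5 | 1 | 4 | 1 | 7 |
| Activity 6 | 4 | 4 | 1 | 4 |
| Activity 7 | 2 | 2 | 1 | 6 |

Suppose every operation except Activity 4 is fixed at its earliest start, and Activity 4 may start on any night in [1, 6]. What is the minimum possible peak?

Activity 4@1: n1:24  n2:20  n3:12  n4:12  n5:0  n6:0  n7:0 → peak 24
Activity 4@2: n1:23  n2:20  n3:13  n4:12  n5:0  n6:0  n7:0 → peak 23
Activity 4@3: n1:23  n2:19  n3:13  n4:13  n5:0  n6:0  n7:0 → peak 23
Activity 4@4: n1:23  n2:19  n3:12  n4:13  n5:1  n6:0  n7:0 → peak 23
Activity 4@5: n1:23  n2:19  n3:12  n4:12  n5:1  n6:1  n7:0 → peak 23
Activity 4@6: n1:23  n2:19  n3:12  n4:12  n5:0  n6:1  n7:1 → peak 23
Best is Activity 4@2, peak 23.

23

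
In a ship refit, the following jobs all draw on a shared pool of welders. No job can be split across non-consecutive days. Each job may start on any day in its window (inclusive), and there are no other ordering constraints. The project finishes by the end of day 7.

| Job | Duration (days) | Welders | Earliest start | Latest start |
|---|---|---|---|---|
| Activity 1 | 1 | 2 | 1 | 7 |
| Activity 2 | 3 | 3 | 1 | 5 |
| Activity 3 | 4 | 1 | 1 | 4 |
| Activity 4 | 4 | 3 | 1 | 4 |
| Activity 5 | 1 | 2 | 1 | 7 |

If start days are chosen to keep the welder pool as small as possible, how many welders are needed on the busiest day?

5

Early-start (Activity 1@1, Activity 2@1, Activity 3@1, Activity 4@1, Activity 5@1) gives peak 11: d1:11  d2:7  d3:7  d4:4  d5:0  d6:0  d7:0.
Shift Activity 3→2, Activity 4→4, Activity 5→6.
Schedule Activity 1@1, Activity 2@1, Activity 3@2, Activity 4@4, Activity 5@6: d1:5  d2:4  d3:4  d4:4  d5:4  d6:5  d7:3 — peak 5.
Total welder-days = 29 over 7 days ⇒ peak ≥ ⌈29/7⌉ = 5, so 5 is optimal.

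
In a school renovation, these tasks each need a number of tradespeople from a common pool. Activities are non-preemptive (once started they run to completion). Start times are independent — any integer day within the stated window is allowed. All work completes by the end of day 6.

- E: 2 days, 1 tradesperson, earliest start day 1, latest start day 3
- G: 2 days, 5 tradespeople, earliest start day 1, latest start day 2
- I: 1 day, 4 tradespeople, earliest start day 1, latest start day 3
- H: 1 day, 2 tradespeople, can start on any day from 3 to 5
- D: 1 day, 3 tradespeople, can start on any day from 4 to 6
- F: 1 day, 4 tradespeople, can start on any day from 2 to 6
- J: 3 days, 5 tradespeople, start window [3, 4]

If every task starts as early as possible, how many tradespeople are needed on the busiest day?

Early-start schedule: E@1, G@1, I@1, H@3, D@4, F@2, J@3.
Load per day: day 1: 10, day 2: 10, day 3: 7, day 4: 8, day 5: 5, day 6: 0.
Peak is 10.

10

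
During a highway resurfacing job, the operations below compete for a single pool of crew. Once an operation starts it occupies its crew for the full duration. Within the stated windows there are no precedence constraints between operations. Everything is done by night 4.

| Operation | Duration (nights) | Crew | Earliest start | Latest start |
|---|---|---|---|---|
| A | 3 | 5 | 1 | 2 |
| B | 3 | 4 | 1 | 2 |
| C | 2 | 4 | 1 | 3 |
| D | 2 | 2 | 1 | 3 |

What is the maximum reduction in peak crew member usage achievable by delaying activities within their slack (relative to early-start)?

Early-start peak: n1:15  n2:15  n3:9  n4:0 ⇒ 15.
Leveled (A@1, B@1, C@1, D@3): n1:13  n2:13  n3:11  n4:2 ⇒ 13.
Reduction 15 − 13 = 2.

2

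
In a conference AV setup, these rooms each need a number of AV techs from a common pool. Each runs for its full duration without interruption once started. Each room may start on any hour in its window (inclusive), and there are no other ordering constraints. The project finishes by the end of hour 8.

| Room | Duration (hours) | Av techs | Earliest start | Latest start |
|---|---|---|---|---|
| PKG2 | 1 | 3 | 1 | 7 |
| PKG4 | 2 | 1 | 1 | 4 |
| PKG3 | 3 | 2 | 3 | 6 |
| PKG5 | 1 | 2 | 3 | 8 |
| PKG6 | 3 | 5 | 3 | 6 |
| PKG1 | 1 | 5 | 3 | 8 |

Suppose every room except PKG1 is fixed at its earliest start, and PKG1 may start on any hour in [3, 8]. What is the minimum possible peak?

9

PKG1@3: h1:4  h2:1  h3:14  h4:7  h5:7  h6:0  h7:0  h8:0 → peak 14
PKG1@4: h1:4  h2:1  h3:9  h4:12  h5:7  h6:0  h7:0  h8:0 → peak 12
PKG1@5: h1:4  h2:1  h3:9  h4:7  h5:12  h6:0  h7:0  h8:0 → peak 12
PKG1@6: h1:4  h2:1  h3:9  h4:7  h5:7  h6:5  h7:0  h8:0 → peak 9
PKG1@7: h1:4  h2:1  h3:9  h4:7  h5:7  h6:0  h7:5  h8:0 → peak 9
PKG1@8: h1:4  h2:1  h3:9  h4:7  h5:7  h6:0  h7:0  h8:5 → peak 9
Best is PKG1@6, peak 9.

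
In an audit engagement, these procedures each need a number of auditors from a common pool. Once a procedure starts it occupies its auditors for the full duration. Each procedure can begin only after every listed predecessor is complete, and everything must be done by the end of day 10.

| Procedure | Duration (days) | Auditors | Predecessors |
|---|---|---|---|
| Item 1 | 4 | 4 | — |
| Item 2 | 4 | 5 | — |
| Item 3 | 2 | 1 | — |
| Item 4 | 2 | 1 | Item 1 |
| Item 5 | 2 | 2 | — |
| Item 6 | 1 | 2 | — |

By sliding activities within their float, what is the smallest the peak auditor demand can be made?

5

Early-start (Item 1@1, Item 2@1, Item 3@1, Item 4@5, Item 5@1, Item 6@1) gives peak 14: d1:14  d2:12  d3:9  d4:9  d5:1  d6:1  d7:0  d8:0  d9:0  d10:0.
Shift Item 2→5, Item 4→9, Item 5→9, Item 6→9.
Schedule Item 1@1, Item 2@5, Item 3@1, Item 4@9, Item 5@9, Item 6@9: d1:5  d2:5  d3:4  d4:4  d5:5  d6:5  d7:5  d8:5  d9:5  d10:3 — peak 5.
Total auditor-days = 46 over 10 days ⇒ peak ≥ ⌈46/10⌉ = 5, so 5 is optimal.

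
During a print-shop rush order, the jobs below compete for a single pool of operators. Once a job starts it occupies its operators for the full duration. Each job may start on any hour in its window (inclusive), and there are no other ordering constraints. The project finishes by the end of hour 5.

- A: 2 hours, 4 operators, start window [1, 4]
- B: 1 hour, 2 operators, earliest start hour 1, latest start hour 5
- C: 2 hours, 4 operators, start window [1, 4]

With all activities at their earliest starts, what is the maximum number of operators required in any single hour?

Early-start schedule: A@1, B@1, C@1.
Load per hour: hour 1: 10, hour 2: 8, hour 3: 0, hour 4: 0, hour 5: 0.
Peak is 10.

10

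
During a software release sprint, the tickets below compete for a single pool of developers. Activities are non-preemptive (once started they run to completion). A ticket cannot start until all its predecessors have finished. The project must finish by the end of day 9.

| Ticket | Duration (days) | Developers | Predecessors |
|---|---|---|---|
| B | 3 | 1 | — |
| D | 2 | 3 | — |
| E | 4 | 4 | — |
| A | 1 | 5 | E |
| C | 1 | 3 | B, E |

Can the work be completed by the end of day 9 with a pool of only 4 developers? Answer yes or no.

no

The minimum achievable peak is 5; 4 < 5, so no feasible schedule stays within the cap.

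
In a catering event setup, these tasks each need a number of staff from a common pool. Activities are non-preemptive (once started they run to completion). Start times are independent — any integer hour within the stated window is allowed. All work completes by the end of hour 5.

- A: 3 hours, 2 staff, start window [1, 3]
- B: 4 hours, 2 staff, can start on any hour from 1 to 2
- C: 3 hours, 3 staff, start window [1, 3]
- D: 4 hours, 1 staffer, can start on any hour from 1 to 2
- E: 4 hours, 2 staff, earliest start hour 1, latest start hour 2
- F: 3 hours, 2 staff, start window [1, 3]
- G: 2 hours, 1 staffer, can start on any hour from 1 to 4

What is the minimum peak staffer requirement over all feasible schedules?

Early-start (A@1, B@1, C@1, D@1, E@1, F@1, G@1) gives peak 13: h1:13  h2:13  h3:12  h4:5  h5:0.
Shift G→4.
Schedule A@1, B@1, C@1, D@1, E@1, F@1, G@4: h1:12  h2:12  h3:12  h4:6  h5:1 — peak 12.

12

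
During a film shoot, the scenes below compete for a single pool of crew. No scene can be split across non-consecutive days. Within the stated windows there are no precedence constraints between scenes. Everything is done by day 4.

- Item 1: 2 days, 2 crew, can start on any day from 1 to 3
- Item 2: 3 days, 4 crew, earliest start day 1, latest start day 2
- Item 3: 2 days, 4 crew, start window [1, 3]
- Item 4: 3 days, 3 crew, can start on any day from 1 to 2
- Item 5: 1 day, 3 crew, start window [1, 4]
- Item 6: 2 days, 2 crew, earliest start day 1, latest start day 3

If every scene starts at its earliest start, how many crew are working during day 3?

7

At early start, day 3 has: Item 2, Item 4.
Demand: 4 + 3 = 7.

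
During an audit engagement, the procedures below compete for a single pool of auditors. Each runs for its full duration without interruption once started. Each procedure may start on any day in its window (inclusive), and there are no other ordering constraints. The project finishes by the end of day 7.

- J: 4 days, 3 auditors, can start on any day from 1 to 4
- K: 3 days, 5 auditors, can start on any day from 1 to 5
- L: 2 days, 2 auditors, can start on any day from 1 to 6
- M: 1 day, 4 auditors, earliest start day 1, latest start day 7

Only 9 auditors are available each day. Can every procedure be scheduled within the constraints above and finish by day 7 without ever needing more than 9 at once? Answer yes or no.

Schedule J@1, K@5, L@1, M@3: d1:5  d2:5  d3:7  d4:3  d5:5  d6:5  d7:5 — peak 7 ≤ 9.

yes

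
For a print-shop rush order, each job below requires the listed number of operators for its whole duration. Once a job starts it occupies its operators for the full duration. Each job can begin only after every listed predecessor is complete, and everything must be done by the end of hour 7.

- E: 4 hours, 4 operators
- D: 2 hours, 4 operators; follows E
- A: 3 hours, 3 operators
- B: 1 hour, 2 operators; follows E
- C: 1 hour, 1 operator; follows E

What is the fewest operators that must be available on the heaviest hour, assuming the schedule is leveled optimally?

7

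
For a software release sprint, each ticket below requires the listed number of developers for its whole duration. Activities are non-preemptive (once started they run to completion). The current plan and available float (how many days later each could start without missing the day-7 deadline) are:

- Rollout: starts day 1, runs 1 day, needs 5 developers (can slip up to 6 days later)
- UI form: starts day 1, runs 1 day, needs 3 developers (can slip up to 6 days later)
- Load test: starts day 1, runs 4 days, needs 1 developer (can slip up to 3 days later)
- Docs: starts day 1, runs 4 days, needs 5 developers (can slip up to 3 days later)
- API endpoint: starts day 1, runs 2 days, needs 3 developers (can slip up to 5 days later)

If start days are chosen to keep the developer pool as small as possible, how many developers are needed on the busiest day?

Early-start (Rollout@1, UI form@1, Load test@1, Docs@1, API endpoint@1) gives peak 17: d1:17  d2:9  d3:6  d4:6  d5:0  d6:0  d7:0.
Shift UI form→2, Load test→3, Docs→4, API endpoint→2.
Schedule Rollout@1, UI form@2, Load test@3, Docs@4, API endpoint@2: d1:5  d2:6  d3:4  d4:6  d5:6  d6:6  d7:5 — peak 6.
Total developer-days = 38 over 7 days ⇒ peak ≥ ⌈38/7⌉ = 6, so 6 is optimal.

6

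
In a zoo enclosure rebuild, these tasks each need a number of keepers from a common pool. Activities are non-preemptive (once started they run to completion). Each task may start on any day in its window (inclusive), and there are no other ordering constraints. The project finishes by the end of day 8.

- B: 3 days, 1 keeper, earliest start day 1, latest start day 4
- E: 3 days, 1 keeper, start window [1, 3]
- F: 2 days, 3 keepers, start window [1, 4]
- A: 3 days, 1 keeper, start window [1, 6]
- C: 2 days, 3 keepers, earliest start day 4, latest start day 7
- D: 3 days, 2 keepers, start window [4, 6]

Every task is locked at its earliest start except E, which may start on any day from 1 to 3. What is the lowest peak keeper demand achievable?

6

E@1: d1:6  d2:6  d3:3  d4:5  d5:5  d6:2  d7:0  d8:0 → peak 6
E@2: d1:5  d2:6  d3:3  d4:6  d5:5  d6:2  d7:0  d8:0 → peak 6
E@3: d1:5  d2:5  d3:3  d4:6  d5:6  d6:2  d7:0  d8:0 → peak 6
Best is E@1, peak 6.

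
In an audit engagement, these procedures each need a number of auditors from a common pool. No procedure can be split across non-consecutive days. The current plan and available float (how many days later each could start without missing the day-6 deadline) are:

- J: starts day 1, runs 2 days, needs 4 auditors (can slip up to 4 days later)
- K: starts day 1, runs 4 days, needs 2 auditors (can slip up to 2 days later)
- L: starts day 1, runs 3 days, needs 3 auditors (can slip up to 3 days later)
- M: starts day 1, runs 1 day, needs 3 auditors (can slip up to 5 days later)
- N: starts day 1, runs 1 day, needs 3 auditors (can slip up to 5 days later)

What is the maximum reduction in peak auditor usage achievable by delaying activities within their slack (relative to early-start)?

Early-start peak: d1:15  d2:9  d3:5  d4:2  d5:0  d6:0 ⇒ 15.
Leveled (J@1, K@1, L@3, M@5, N@6): d1:6  d2:6  d3:5  d4:5  d5:6  d6:3 ⇒ 6.
Reduction 15 − 6 = 9.

9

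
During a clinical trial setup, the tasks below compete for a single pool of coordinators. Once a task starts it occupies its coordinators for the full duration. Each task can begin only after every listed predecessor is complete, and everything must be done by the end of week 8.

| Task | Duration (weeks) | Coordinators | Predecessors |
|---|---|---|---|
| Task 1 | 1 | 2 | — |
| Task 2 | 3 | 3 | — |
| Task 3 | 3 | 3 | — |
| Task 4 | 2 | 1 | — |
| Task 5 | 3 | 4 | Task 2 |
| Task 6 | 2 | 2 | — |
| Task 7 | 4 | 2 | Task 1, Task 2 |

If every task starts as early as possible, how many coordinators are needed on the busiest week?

11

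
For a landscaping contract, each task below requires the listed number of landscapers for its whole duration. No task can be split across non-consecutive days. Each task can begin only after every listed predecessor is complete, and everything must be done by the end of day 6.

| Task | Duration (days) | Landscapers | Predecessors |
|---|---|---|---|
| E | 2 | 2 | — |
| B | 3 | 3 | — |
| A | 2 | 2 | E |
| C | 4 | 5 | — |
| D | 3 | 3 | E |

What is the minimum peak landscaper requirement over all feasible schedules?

Early-start (E@1, B@1, A@3, C@1, D@3) gives peak 13: d1:10  d2:10  d3:13  d4:10  d5:3  d6:0.
Shift D→4.
Schedule E@1, B@1, A@3, C@1, D@4: d1:10  d2:10  d3:10  d4:10  d5:3  d6:3 — peak 10.

10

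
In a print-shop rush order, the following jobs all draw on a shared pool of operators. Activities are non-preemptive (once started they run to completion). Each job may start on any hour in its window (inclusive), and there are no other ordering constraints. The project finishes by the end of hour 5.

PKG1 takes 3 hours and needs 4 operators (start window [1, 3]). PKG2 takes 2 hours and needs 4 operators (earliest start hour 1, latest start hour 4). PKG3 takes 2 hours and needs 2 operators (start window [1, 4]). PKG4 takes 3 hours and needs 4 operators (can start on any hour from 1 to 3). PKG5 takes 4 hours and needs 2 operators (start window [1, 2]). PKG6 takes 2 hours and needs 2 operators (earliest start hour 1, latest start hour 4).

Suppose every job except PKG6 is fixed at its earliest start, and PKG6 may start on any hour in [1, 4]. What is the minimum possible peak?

PKG6@1: h1:18  h2:18  h3:10  h4:2  h5:0 → peak 18
PKG6@2: h1:16  h2:18  h3:12  h4:2  h5:0 → peak 18
PKG6@3: h1:16  h2:16  h3:12  h4:4  h5:0 → peak 16
PKG6@4: h1:16  h2:16  h3:10  h4:4  h5:2 → peak 16
Best is PKG6@3, peak 16.

16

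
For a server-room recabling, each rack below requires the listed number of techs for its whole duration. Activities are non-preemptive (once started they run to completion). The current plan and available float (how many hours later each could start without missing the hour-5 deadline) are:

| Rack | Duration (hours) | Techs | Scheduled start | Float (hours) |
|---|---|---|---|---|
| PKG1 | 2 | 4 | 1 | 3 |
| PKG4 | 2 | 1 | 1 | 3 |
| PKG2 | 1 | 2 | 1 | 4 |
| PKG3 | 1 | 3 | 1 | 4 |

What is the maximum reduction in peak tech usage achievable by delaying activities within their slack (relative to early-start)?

Early-start peak: h1:10  h2:5  h3:0  h4:0  h5:0 ⇒ 10.
Leveled (PKG1@1, PKG4@3, PKG2@3, PKG3@4): h1:4  h2:4  h3:3  h4:4  h5:0 ⇒ 4.
Reduction 10 − 4 = 6.

6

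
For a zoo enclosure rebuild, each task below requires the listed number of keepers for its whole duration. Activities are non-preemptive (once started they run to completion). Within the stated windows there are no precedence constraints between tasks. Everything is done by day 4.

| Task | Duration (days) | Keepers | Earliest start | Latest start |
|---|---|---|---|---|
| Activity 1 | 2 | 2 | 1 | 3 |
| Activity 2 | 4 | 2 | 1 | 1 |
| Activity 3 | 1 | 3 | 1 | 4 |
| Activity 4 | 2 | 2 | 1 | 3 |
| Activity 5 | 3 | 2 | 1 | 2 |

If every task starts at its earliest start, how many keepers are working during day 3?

At early start, day 3 has: Activity 2, Activity 5.
Demand: 2 + 2 = 4.

4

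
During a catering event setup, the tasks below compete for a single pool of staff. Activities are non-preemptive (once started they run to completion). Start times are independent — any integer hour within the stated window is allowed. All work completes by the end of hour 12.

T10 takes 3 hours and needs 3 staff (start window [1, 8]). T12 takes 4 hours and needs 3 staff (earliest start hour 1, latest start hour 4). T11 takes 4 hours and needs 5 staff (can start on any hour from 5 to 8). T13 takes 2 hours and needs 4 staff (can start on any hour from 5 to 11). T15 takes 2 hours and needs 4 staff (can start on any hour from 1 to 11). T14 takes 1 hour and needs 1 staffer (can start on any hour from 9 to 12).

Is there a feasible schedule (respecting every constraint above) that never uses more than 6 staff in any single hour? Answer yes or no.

yes

Schedule T10@1, T12@1, T11@5, T13@9, T15@11, T14@9: h1:6  h2:6  h3:6  h4:3  h5:5  h6:5  h7:5  h8:5  h9:5  h10:4  h11:4  h12:4 — peak 6 ≤ 6.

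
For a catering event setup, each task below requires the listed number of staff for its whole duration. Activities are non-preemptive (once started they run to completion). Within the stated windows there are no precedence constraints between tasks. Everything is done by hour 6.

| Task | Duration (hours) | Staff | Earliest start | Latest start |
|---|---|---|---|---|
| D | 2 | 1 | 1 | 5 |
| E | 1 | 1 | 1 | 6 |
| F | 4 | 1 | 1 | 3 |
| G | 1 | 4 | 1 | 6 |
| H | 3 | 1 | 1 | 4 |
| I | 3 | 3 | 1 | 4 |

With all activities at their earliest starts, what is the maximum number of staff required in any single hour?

Early-start schedule: D@1, E@1, F@1, G@1, H@1, I@1.
Load per hour: hour 1: 11, hour 2: 6, hour 3: 5, hour 4: 1, hour 5: 0, hour 6: 0.
Peak is 11.

11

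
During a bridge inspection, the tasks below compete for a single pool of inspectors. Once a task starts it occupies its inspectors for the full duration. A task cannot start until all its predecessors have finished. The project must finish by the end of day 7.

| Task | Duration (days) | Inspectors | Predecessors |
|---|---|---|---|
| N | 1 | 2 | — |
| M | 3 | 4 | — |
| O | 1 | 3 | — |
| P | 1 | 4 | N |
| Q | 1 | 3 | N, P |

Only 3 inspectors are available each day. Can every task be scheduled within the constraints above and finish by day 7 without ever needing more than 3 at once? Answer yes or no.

no

Total inspector-days = 24; over 7 days the average is 24/7 > 3, so some day must exceed 3.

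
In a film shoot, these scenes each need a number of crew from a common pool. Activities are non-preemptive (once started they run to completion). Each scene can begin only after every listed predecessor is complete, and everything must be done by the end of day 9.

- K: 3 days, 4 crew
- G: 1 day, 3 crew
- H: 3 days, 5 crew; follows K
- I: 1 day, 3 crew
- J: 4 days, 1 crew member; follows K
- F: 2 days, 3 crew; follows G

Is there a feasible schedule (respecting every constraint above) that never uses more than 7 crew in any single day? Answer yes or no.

Schedule K@1, G@4, H@5, I@4, J@5, F@8: d1:4  d2:4  d3:4  d4:6  d5:6  d6:6  d7:6  d8:4  d9:3 — peak 6 ≤ 7.

yes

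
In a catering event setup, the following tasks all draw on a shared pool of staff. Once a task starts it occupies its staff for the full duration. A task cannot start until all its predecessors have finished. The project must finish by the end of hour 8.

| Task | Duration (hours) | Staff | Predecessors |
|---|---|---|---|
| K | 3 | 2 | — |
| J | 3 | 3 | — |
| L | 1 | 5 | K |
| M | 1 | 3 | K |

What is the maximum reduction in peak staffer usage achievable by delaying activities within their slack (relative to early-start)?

Early-start peak: h1:5  h2:5  h3:5  h4:8  h5:0  h6:0  h7:0  h8:0 ⇒ 8.
Leveled (K@1, J@1, L@4, M@5): h1:5  h2:5  h3:5  h4:5  h5:3  h6:0  h7:0  h8:0 ⇒ 5.
Reduction 8 − 5 = 3.

3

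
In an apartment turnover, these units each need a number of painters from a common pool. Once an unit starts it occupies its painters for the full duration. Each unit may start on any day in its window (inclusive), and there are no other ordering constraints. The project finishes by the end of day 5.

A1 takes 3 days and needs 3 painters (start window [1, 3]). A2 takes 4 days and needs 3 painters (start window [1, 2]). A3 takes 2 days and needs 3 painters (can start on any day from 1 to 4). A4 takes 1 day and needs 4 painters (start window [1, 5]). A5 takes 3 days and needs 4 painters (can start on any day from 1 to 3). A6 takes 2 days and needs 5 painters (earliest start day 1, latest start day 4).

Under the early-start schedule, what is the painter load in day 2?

18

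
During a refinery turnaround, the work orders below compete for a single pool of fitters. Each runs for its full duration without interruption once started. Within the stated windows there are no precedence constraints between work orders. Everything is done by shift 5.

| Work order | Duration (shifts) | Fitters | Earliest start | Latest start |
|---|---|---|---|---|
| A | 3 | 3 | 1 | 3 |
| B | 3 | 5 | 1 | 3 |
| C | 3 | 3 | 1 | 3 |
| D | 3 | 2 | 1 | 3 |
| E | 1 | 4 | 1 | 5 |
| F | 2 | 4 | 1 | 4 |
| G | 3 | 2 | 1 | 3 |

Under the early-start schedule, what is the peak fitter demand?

23

Early-start schedule: A@1, B@1, C@1, D@1, E@1, F@1, G@1.
Load per shift: shift 1: 23, shift 2: 19, shift 3: 15, shift 4: 0, shift 5: 0.
Peak is 23.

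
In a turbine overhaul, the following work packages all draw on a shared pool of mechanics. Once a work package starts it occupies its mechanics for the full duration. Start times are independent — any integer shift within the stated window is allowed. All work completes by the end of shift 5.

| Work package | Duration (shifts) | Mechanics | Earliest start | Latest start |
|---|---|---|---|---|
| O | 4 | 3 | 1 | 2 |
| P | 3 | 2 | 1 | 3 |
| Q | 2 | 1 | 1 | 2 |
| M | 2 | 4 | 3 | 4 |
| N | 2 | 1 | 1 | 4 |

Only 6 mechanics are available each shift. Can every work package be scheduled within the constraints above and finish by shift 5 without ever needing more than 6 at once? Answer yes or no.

The minimum achievable peak is 7; 6 < 7, so no feasible schedule stays within the cap.

no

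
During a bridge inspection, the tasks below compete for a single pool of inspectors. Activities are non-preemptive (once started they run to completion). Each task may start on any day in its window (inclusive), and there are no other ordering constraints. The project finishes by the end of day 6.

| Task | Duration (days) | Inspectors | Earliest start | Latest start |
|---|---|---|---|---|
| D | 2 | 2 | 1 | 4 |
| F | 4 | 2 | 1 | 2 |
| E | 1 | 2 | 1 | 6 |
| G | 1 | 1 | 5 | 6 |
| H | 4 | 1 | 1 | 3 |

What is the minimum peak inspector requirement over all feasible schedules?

Early-start (D@1, F@1, E@1, G@5, H@1) gives peak 7: d1:7  d2:5  d3:3  d4:3  d5:1  d6:0.
Shift E→5, H→3.
Schedule D@1, F@1, E@5, G@5, H@3: d1:4  d2:4  d3:3  d4:3  d5:4  d6:1 — peak 4.
Total inspector-days = 19 over 6 days ⇒ peak ≥ ⌈19/6⌉ = 4, so 4 is optimal.

4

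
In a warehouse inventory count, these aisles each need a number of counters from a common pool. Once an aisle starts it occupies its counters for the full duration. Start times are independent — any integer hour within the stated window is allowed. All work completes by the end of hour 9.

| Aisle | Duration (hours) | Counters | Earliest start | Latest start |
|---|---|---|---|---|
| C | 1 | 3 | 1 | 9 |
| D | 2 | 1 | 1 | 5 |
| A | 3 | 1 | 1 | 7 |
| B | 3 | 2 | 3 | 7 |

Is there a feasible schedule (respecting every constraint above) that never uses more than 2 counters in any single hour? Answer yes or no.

The minimum achievable peak is 3; 2 < 3, so no feasible schedule stays within the cap.

no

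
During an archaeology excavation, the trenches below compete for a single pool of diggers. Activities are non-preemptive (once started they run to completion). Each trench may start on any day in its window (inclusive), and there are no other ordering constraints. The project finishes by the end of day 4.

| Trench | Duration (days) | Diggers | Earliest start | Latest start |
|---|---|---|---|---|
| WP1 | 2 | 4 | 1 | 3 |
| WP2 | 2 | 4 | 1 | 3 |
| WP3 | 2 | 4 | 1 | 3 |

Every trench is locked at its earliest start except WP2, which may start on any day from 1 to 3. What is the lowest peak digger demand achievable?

8

WP2@1: d1:12  d2:12  d3:0  d4:0 → peak 12
WP2@2: d1:8  d2:12  d3:4  d4:0 → peak 12
WP2@3: d1:8  d2:8  d3:4  d4:4 → peak 8
Best is WP2@3, peak 8.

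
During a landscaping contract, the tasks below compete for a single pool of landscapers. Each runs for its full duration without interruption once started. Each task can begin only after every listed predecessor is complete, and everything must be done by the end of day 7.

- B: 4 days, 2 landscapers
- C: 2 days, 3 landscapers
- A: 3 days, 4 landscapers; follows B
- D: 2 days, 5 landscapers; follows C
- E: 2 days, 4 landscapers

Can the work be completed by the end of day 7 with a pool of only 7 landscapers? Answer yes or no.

no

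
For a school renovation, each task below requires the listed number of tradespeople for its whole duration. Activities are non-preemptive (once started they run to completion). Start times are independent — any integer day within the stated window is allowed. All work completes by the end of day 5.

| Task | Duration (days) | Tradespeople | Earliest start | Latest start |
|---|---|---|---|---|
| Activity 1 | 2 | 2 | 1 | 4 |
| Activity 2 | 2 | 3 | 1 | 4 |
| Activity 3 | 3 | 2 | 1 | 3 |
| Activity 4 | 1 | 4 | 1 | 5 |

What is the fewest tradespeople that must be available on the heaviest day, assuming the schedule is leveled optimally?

Early-start (Activity 1@1, Activity 2@1, Activity 3@1, Activity 4@1) gives peak 11: d1:11  d2:7  d3:2  d4:0  d5:0.
Shift Activity 2→3, Activity 4→5.
Schedule Activity 1@1, Activity 2@3, Activity 3@1, Activity 4@5: d1:4  d2:4  d3:5  d4:3  d5:4 — peak 5.

5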